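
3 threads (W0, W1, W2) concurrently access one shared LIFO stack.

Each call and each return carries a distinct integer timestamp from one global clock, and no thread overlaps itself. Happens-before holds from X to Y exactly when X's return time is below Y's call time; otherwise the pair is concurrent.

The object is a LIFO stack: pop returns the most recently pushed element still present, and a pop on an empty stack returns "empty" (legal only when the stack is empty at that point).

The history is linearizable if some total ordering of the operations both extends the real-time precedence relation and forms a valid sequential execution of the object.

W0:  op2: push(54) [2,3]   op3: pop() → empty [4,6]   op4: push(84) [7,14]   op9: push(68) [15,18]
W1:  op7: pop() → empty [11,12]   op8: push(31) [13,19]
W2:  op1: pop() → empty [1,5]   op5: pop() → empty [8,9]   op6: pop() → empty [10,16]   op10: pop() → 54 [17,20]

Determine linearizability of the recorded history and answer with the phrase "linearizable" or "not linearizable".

the violation lands at event 6, op3's response at time 6: events 1..5 linearize, events 1..6 do not
all 3 real-time-respecting orders fail — 3 completed LIFO stack operations, no legal replay
sample order op1, op2, op3 stalls at step 3 — op3 pop() → empty has no legal effect
sample order op2, op1, op3 stalls at step 2 — op1 pop() → empty has no legal effect

not linearizable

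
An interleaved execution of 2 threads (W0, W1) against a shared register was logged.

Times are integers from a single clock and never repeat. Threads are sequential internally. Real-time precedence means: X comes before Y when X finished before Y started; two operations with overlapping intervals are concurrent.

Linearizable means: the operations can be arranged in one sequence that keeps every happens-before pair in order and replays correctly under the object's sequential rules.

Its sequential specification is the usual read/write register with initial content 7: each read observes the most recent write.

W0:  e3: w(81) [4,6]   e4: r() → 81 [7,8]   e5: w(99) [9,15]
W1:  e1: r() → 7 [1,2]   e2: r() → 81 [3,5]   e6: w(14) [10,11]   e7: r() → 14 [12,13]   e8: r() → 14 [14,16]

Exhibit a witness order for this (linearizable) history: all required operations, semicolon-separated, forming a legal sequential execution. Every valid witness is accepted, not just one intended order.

step 1: e1 r() → 7 — value 7
step 2: e3 w(81) — value 81
step 3: e2 r() → 81 — value 81
step 4: e4 r() → 81 — value 81
step 5: e5 w(99) — value 99
step 6: e6 w(14) — value 14
step 7: e7 r() → 14 — value 14
step 8: e8 r() → 14 — value 14

e1; e3; e2; e4; e5; e6; e7; e8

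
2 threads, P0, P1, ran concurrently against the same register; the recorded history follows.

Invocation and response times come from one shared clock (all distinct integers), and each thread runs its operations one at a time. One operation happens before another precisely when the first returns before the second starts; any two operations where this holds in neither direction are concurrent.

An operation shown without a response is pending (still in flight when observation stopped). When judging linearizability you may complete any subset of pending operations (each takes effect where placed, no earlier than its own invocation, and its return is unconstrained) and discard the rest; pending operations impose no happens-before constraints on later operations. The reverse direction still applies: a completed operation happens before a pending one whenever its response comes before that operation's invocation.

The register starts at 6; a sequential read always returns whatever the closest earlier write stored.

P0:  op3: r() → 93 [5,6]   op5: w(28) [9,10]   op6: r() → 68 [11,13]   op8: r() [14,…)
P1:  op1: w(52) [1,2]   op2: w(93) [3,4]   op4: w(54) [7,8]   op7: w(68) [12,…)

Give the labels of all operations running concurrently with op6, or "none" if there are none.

op7

op6 runs from 11 to 13; window-overlapping ops are concurrent
op1 [1,2]: before
op2 [3,4]: before
op3 [5,6]: before
op4 [7,8]: before
op5 [9,10]: before
op7 [12,…): concurrent
op8 [14,…): after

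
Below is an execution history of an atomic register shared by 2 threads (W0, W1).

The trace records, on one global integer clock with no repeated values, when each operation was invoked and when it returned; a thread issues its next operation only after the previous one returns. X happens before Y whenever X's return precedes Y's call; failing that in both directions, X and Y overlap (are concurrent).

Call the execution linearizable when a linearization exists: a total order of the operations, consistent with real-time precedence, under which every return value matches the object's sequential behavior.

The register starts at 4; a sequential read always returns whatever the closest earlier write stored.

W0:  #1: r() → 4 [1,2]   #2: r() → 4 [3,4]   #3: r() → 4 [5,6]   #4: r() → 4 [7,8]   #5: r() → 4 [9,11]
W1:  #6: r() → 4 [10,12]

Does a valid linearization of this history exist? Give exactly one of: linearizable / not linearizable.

witness order: #1, #2, #3, #4, #5, #6
after step 1 (#1 r() → 4): value 4
after step 2 (#2 r() → 4): value 4
after step 3 (#3 r() → 4): value 4
after step 4 (#4 r() → 4): value 4
after step 5 (#5 r() → 4): value 4
after step 6 (#6 r() → 4): value 4

linearizable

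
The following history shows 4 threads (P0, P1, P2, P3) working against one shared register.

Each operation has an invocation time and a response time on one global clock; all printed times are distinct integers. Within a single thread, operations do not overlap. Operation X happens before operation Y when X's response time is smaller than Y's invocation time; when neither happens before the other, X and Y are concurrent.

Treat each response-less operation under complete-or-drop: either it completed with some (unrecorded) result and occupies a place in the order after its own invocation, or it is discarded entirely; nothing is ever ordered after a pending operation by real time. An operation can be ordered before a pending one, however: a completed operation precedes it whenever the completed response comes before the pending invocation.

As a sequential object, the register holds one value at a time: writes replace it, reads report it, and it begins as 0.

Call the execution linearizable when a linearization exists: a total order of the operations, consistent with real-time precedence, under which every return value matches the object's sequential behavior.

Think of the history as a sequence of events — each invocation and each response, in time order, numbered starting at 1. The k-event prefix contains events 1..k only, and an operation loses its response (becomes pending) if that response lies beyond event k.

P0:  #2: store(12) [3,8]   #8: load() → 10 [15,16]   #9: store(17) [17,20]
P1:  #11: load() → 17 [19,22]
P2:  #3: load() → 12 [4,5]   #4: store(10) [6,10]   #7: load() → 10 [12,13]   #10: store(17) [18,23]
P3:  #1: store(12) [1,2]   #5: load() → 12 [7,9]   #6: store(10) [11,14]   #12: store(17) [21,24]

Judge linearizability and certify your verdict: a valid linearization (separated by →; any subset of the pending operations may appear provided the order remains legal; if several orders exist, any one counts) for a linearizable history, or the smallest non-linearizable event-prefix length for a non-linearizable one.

after step 1 (#1 store(12)): value 12
after step 2 (#2 store(12)): value 12
after step 3 (#3 load() → 12): value 12
after step 4 (#5 load() → 12): value 12
after step 5 (#4 store(10)): value 10
after step 6 (#6 store(10)): value 10
after step 7 (#7 load() → 10): value 10
after step 8 (#8 load() → 10): value 10
after step 9 (#9 store(17)): value 17
after step 10 (#10 store(17)): value 17
after step 11 (#11 load() → 17): value 17
after step 12 (#12 store(17)): value 17

linearizable — witness: #1 → #2 → #3 → #5 → #4 → #6 → #7 → #8 → #9 → #10 → #11 → #12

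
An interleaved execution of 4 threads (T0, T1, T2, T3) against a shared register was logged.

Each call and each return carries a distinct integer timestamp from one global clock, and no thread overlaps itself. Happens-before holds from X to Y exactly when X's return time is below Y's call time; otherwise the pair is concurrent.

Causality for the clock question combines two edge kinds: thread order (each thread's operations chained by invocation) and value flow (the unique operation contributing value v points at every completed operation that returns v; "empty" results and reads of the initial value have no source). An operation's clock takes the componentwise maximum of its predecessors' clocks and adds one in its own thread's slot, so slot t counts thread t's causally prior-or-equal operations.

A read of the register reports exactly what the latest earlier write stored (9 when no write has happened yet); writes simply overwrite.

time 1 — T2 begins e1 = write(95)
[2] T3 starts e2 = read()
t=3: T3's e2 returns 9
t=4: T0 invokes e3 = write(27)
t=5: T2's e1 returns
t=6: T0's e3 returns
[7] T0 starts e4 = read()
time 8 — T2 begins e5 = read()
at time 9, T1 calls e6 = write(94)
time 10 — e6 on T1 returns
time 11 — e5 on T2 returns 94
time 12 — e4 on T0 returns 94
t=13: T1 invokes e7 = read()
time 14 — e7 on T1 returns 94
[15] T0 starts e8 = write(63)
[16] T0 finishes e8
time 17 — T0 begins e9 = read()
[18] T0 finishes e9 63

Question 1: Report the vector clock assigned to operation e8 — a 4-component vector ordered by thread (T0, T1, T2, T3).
Answer: (3, 1, 0, 0)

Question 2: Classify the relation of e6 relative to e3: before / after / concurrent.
Answer: after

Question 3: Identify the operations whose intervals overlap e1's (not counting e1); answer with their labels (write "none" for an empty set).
Answer: e2, e3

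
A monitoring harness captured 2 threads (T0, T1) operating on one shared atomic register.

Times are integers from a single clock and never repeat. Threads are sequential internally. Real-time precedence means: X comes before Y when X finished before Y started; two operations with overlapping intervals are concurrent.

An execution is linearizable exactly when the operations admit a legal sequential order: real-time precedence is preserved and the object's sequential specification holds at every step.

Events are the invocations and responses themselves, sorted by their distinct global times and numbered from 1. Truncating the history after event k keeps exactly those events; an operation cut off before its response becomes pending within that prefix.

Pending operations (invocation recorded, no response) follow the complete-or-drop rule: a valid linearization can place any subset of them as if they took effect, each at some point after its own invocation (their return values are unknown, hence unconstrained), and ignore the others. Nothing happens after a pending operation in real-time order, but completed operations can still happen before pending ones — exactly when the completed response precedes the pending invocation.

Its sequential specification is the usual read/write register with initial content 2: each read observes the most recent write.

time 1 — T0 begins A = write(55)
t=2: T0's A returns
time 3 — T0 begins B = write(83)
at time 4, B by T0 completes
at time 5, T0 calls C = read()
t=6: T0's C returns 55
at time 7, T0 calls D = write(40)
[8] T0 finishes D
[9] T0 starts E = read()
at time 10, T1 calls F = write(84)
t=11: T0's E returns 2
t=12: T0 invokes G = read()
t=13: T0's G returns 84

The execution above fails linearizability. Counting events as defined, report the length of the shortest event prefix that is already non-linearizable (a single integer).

6

events 1..5 are still linearizable — one witness is A, B:
1. A write(55), leaving value 55
2. B write(83), leaving value 83
with event 6 included (C responding at time 6), all real-time-consistent orders fail
one such order, A, B, C, breaks at step 3 where C read() → 55 is illegal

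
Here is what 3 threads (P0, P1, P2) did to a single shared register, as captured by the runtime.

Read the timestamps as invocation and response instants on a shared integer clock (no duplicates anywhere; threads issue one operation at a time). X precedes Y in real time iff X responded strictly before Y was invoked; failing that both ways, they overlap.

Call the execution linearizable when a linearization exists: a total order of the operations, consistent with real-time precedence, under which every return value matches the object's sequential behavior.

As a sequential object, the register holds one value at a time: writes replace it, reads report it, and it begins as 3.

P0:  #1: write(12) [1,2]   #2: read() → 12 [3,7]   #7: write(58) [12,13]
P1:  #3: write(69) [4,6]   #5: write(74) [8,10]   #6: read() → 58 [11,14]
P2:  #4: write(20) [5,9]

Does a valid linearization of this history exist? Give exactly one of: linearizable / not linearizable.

linearizable

a witness: #1, #2, #3, #4, #5, #7, #6
after step 1 (#1 write(12)): value 12
after step 2 (#2 read() → 12): value 12
after step 3 (#3 write(69)): value 69
after step 4 (#4 write(20)): value 20
after step 5 (#5 write(74)): value 74
after step 6 (#7 write(58)): value 58
after step 7 (#6 read() → 58): value 58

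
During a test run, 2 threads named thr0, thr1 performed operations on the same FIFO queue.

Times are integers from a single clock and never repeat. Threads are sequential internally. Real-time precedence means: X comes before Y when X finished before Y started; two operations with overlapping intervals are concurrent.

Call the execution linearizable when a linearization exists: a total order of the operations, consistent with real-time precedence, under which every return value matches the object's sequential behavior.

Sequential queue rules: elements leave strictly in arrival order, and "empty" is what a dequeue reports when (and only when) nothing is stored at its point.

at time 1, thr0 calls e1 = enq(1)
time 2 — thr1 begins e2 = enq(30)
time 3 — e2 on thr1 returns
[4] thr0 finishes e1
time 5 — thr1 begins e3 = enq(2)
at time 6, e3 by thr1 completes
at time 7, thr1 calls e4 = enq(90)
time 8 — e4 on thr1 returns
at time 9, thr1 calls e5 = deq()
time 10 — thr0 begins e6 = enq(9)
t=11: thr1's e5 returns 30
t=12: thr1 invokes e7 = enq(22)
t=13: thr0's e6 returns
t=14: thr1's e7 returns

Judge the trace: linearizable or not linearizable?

a witness: e2, e1, e3, e4, e5, e6, e7
step 1: e2 enq(30) — queue <30>
step 2: e1 enq(1) — queue <30,1>
step 3: e3 enq(2) — queue <30,1,2>
step 4: e4 enq(90) — queue <30,1,2,90>
step 5: e5 deq() → 30 — queue <1,2,90>
step 6: e6 enq(9) — queue <1,2,90,9>
step 7: e7 enq(22) — queue <1,2,90,9,22>

linearizable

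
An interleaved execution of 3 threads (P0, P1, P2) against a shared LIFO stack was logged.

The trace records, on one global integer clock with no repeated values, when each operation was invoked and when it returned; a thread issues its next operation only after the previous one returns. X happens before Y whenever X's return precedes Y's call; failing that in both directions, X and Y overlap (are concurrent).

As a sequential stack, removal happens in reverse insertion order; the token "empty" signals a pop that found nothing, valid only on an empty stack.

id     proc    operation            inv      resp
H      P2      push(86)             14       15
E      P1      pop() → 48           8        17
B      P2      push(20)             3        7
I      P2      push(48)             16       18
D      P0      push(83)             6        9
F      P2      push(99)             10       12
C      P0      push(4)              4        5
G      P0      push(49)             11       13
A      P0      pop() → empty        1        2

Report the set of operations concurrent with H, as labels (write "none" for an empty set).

H runs from 14 to 15; window-overlapping ops are concurrent
A [1,2]: before
B [3,7]: before
C [4,5]: before
D [6,9]: before
E [8,17]: concurrent
F [10,12]: before
G [11,13]: before
I [16,18]: after

E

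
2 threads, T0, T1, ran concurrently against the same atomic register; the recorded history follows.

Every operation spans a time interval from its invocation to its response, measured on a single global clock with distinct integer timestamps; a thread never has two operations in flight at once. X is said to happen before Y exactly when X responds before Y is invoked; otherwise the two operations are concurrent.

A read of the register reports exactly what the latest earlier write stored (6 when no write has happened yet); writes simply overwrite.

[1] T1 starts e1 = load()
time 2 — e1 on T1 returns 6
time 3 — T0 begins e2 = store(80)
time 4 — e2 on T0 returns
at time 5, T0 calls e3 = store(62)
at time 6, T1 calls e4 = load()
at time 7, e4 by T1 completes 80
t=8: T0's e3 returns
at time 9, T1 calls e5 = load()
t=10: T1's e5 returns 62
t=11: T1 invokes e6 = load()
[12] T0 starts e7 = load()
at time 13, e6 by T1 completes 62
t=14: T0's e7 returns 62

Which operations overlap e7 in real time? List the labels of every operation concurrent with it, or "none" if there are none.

concurrent with e7 ([12,14]): every op whose interval crosses 12..14
e1 [1,2]: before
e2 [3,4]: before
e3 [5,8]: before
e4 [6,7]: before
e5 [9,10]: before
e6 [11,13]: concurrent

e6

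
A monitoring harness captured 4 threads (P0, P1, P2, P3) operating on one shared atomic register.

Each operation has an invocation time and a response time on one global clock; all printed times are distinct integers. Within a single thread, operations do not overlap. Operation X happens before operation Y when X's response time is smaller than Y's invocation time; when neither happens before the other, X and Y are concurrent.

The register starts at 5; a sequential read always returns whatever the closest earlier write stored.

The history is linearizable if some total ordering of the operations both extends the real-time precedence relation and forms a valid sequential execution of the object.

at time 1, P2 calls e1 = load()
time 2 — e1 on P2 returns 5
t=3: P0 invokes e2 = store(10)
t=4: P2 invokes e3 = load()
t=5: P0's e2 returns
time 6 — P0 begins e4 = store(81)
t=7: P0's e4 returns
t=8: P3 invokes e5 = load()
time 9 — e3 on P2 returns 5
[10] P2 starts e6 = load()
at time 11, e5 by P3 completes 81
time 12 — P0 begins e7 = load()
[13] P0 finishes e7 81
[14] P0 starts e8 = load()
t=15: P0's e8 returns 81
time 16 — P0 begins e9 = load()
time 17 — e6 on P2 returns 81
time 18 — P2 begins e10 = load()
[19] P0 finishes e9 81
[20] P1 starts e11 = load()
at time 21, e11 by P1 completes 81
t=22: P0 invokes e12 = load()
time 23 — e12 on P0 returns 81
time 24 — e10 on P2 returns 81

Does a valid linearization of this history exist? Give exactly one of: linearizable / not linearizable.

linearizable

one valid linearization: e1, e3, e2, e4, e5, e6, e7, e8, e9, e10, e11, e12
1. e1 load() → 5, leaving value 5
2. e3 load() → 5, leaving value 5
3. e2 store(10), leaving value 10
4. e4 store(81), leaving value 81
5. e5 load() → 81, leaving value 81
6. e6 load() → 81, leaving value 81
7. e7 load() → 81, leaving value 81
8. e8 load() → 81, leaving value 81
9. e9 load() → 81, leaving value 81
10. e10 load() → 81, leaving value 81
11. e11 load() → 81, leaving value 81
12. e12 load() → 81, leaving value 81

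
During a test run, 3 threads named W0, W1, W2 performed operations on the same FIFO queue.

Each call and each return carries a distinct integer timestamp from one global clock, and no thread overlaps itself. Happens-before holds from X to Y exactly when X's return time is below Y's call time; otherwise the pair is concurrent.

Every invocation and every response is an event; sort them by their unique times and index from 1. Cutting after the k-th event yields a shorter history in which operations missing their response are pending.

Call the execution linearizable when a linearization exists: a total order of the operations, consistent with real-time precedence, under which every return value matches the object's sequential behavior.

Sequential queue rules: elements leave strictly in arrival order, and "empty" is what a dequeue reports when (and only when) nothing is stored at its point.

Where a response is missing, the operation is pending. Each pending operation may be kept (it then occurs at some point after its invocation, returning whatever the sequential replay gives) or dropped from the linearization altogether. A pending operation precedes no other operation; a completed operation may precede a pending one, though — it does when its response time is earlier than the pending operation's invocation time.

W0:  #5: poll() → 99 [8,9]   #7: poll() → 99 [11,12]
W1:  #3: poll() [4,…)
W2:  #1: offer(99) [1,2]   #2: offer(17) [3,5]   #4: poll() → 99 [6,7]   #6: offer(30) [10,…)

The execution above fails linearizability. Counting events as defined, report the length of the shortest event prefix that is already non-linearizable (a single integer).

9

events 1..8 are linearizable, e.g. via #1, #2, #4:
step 1: #1 offer(99) — queue <99>
step 2: #2 offer(17) — queue <99,17>
step 3: #4 poll() → 99 — queue <17>
event 9 — #5's response, time 9 — after it, nothing linearizes
no escape via the 1 pending operation (#3): every completion choice fails
for example #1, #2, #4, #5 (pending dropped) fails at step 4: #5 poll() → 99 is not legal there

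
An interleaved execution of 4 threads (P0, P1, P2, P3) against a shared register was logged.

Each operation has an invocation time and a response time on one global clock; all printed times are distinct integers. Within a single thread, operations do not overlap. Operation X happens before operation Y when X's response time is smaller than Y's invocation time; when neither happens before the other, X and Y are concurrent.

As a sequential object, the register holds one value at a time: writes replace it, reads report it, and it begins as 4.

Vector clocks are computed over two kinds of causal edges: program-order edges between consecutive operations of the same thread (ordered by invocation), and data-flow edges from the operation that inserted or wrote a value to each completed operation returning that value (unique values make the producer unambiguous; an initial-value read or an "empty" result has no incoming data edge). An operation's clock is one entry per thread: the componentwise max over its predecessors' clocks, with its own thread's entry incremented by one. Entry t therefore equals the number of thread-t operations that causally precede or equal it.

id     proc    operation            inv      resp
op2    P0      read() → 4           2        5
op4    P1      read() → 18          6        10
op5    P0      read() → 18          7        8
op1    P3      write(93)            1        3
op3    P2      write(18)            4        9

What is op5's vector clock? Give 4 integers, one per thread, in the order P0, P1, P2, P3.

op1 (invocation 1): nothing precedes it; P3's component alone gives (0, 0, 0, 1)
op3 (invocation 4): nothing precedes it; P2's component alone gives (0, 0, 1, 0)
op2 (invocation 2): nothing precedes it; P0's component alone gives (1, 0, 0, 0)
merge at op4 (invoked 6): VC(op3)=(0, 0, 1, 0), own-thread bump on P1 → (0, 1, 1, 0)
merge at op5 (invoked 7): VC(op2)=(1, 0, 0, 0), VC(op3)=(0, 0, 1, 0), own-thread bump on P0 → (2, 0, 1, 0)
target: VC(op5) = (2, 0, 1, 0)

(2, 0, 1, 0)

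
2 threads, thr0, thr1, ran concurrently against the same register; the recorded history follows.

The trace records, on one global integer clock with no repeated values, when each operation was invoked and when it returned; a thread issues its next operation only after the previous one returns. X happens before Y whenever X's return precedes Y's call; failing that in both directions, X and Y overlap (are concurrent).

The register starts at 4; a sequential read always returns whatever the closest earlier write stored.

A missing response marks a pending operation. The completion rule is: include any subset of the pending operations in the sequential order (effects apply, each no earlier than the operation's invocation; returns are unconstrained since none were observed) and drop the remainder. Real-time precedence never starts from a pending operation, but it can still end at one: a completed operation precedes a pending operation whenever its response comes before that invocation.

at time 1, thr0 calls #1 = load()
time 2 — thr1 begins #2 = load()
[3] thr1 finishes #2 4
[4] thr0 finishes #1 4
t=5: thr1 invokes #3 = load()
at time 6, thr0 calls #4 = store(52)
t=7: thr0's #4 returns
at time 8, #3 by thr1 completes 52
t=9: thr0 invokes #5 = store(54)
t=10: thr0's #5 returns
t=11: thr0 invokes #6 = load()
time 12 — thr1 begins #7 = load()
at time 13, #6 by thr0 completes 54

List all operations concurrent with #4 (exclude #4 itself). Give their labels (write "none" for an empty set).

#3

#4 spans [6,7]: anything still running between times 6 and 7 counts as concurrent
#1 [1,4]: before
#2 [2,3]: before
#3 [5,8]: concurrent
#5 [9,10]: after
#6 [11,13]: after
#7 [12,…): after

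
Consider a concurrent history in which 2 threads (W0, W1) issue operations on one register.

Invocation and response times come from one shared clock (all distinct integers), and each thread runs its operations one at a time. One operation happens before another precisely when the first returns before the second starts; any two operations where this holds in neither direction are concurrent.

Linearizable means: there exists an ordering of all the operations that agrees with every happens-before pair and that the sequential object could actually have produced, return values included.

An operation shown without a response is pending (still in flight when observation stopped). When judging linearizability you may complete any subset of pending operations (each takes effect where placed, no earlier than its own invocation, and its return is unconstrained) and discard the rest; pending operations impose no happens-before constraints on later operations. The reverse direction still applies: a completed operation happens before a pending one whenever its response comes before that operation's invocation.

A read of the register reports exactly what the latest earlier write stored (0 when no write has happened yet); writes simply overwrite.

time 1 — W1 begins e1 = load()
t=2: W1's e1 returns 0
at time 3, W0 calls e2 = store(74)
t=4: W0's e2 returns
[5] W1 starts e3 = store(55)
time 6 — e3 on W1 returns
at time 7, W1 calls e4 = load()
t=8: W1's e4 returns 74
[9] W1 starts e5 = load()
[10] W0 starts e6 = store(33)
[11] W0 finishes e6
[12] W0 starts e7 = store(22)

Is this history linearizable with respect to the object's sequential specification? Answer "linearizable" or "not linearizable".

not linearizable

the violation lands at event 8, e4's response at time 8: events 1..7 linearize, events 1..8 do not
one real-time candidate order over the 4 completed operations — the register replay rejects it
e.g. e1, e2, e3, e4: illegal at step 4, since e4 load() → 74 cannot apply there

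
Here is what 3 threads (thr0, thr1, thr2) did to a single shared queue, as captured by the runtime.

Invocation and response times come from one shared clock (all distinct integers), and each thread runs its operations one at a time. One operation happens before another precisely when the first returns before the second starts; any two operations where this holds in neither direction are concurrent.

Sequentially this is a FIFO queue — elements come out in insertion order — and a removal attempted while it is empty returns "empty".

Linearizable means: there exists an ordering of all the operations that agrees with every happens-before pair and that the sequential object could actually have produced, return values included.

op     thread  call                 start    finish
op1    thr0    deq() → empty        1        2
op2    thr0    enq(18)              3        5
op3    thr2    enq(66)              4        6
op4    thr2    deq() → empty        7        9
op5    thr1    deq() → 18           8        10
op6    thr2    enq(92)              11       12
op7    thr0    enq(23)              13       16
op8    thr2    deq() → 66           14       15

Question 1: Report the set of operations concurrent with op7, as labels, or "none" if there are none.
Answer: op8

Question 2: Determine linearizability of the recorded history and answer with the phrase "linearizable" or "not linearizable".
through event 8 a valid linearization exists; event 9 (op4 responding at time 9) ends that
every one of the 2 real-time-consistent orders over 4 completed queue ops fails the sequential spec
completion choices over the 1 pending operation (op5) were checked; none helps
e.g. op1, op2, op3, op4 (pending dropped): illegal at step 4, since op4 deq() → empty cannot apply there
e.g. op1, op3, op2, op4 (pending dropped): illegal at step 4, since op4 deq() → empty cannot apply there

not linearizable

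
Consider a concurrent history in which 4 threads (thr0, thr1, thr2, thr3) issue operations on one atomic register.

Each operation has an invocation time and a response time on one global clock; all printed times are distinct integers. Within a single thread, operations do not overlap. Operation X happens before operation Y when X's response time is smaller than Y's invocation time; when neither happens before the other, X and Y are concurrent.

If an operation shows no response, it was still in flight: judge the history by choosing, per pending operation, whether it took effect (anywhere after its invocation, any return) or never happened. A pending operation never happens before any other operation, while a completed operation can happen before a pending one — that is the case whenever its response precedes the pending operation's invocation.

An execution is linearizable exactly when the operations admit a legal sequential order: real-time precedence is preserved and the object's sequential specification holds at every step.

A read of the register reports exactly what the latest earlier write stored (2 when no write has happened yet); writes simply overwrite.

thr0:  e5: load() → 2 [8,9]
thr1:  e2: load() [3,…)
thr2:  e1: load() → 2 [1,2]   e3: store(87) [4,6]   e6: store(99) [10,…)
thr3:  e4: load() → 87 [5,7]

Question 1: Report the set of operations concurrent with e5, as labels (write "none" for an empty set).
Answer: e2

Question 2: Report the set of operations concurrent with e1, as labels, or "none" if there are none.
Answer: none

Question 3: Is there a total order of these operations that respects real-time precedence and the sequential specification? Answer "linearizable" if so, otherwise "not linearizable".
not linearizable

already the first 9 events (up to e5's response at time 9) admit no linearization; the first 8 still do
2 orders of the 4 completed atomic register ops respect real time; none is legal
every completion of the 1 pending operation (e2) was checked; none linearizes
take e1, e3, e4, e5 (pending dropped): step 4 already fails, because e5 load() → 2 cannot occur there
take e1, e4, e3, e5 (pending dropped): step 2 already fails, because e4 load() → 87 cannot occur there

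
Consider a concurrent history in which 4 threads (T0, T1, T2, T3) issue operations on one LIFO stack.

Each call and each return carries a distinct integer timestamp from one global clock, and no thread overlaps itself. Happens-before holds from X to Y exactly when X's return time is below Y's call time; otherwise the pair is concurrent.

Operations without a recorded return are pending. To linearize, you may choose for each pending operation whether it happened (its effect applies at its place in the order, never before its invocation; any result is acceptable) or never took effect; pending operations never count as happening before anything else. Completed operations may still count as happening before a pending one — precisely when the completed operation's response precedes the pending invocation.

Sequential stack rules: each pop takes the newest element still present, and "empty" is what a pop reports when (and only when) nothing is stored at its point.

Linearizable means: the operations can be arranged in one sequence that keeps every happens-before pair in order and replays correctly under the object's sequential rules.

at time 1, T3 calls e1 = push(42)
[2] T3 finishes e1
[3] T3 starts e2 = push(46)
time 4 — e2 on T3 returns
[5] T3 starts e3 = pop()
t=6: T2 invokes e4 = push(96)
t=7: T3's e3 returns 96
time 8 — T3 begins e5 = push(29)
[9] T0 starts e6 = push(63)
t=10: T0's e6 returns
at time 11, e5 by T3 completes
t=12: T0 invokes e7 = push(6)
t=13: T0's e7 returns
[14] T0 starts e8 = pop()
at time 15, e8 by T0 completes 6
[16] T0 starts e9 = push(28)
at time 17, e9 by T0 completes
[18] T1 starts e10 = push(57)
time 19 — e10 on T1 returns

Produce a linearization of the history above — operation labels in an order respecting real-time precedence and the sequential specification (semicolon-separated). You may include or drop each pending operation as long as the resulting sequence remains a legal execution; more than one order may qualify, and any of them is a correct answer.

after step 1 (e1 push(42)): stack <42>
after step 2 (e2 push(46)): stack <42,46>
after step 3 (e4 push(96) (pending, included)): stack <42,46,96>
after step 4 (e3 pop() → 96): stack <42,46>
after step 5 (e5 push(29)): stack <42,46,29>
after step 6 (e6 push(63)): stack <42,46,29,63>
after step 7 (e7 push(6)): stack <42,46,29,63,6>
after step 8 (e8 pop() → 6): stack <42,46,29,63>
after step 9 (e9 push(28)): stack <42,46,29,63,28>
after step 10 (e10 push(57)): stack <42,46,29,63,28,57>

e1; e2; e4; e3; e5; e6; e7; e8; e9; e10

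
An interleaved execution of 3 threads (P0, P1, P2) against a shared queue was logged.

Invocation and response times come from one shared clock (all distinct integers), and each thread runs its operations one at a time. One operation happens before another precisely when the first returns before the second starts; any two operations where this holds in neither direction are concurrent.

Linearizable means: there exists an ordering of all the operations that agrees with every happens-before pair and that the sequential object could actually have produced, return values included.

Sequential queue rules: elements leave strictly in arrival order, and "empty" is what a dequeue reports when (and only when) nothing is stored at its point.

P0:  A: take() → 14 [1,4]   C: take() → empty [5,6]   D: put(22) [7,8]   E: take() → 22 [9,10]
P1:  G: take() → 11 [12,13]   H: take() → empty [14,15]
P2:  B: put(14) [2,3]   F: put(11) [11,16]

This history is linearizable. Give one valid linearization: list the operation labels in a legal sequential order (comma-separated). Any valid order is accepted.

B, A, C, D, E, F, G, H

1. B put(14), leaving queue <14>
2. A take() → 14, leaving queue <>
3. C take() → empty, leaving queue <>
4. D put(22), leaving queue <22>
5. E take() → 22, leaving queue <>
6. F put(11), leaving queue <11>
7. G take() → 11, leaving queue <>
8. H take() → empty, leaving queue <>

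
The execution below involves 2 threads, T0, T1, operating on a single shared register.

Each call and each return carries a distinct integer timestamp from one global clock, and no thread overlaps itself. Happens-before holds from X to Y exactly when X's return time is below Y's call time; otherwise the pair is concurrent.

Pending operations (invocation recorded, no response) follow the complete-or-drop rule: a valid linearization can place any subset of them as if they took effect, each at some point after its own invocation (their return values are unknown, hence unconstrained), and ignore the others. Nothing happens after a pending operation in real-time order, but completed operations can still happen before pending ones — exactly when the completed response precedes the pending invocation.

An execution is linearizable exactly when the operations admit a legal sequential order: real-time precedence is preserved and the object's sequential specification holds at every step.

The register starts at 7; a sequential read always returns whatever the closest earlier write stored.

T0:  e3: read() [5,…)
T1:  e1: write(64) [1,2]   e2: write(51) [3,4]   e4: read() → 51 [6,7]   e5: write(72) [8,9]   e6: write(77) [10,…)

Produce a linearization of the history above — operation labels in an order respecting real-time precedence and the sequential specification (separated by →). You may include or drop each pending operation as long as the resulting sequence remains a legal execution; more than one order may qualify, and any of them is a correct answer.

e1 → e2 → e3 → e4 → e5

after step 1 (e1 write(64)): value 64
after step 2 (e2 write(51)): value 51
after step 3 (e3 read() (pending, included)): value 51
after step 4 (e4 read() → 51): value 51
after step 5 (e5 write(72)): value 72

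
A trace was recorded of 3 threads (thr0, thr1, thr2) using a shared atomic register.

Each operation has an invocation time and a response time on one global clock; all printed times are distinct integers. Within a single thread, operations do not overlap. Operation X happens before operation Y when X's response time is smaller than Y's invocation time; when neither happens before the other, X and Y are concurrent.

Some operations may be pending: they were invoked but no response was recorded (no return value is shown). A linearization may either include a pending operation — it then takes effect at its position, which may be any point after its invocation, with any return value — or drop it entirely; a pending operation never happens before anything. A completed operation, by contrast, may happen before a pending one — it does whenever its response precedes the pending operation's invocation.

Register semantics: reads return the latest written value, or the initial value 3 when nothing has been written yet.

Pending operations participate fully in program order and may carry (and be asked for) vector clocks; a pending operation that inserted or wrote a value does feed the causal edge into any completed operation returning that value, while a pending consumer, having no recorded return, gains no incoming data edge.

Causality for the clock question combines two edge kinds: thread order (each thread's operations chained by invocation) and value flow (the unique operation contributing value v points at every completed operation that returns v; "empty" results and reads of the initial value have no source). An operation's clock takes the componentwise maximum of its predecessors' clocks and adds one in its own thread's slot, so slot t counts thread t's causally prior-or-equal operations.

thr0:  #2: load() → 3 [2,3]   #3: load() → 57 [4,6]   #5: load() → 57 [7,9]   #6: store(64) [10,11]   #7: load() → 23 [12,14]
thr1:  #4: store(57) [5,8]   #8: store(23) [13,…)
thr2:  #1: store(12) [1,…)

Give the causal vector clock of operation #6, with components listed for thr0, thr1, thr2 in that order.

(4, 1, 0)

#1, invoked 1, has no incoming edges; only thr2's bump applies → (0, 0, 1)
#4, invoked 5, has no incoming edges; only thr1's bump applies → (0, 1, 0)
#2, invoked 2, has no incoming edges; only thr0's bump applies → (1, 0, 0)
merge at #8 (invoked 13): VC(#4)=(0, 1, 0), own-thread bump on thr1 → (0, 2, 0)
merge at #3 (invoked 4): VC(#2)=(1, 0, 0), VC(#4)=(0, 1, 0), own-thread bump on thr0 → (2, 1, 0)
merge at #5 (invoked 7): VC(#3)=(2, 1, 0), VC(#4)=(0, 1, 0), own-thread bump on thr0 → (3, 1, 0)
merge at #6 (invoked 10): VC(#5)=(3, 1, 0), own-thread bump on thr0 → (4, 1, 0)
merge at #7 (invoked 12): VC(#6)=(4, 1, 0), VC(#8)=(0, 2, 0), own-thread bump on thr0 → (5, 2, 0)
target: VC(#6) = (4, 1, 0)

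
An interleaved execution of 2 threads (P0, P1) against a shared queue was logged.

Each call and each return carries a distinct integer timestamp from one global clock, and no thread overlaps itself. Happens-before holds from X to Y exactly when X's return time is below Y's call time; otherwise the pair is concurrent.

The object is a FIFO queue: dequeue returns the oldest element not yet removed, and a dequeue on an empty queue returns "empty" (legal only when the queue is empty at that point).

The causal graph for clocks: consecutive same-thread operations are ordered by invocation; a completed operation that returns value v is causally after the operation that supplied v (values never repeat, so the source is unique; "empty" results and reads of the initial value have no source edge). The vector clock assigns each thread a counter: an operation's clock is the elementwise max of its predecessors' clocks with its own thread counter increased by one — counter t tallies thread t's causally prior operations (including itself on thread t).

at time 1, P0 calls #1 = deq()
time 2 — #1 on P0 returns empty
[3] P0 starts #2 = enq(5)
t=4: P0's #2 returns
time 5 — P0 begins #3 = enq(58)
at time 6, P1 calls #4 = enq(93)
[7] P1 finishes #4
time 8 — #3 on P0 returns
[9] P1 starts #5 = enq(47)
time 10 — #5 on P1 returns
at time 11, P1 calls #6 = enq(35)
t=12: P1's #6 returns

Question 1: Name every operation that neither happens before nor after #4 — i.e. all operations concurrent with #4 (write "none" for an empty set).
Answer: #3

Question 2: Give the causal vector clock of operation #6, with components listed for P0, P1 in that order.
Answer: (0, 3)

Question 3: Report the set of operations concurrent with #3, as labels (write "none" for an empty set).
Answer: #4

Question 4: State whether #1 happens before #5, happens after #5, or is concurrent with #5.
Answer: before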